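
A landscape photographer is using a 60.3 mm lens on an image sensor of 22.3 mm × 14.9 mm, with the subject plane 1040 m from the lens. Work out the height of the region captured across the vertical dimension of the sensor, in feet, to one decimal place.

dₒ: 1040 m = 1.04e+06 mm.
Similar triangles through the lens centre give W/dₒ = h/dᵢ; with 1/f = 1/dₒ + 1/dᵢ this gives W = h·(dₒ − f)/f.
W = 14.9 mm × (1.04e+06 − 60.3) / 60.3 = 14.9 × 17246.0978 ≈ 256966.858 mm = 256966.858/304.8 ft = 843.067 ft.

843.1 ft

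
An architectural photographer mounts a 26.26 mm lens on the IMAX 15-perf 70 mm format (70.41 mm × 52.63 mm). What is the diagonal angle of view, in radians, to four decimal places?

Sensor diagonal = √(70.41² + 52.63²) = √7727.4850 ≈ 87.9061 mm.
Angle of view α = 2·arctan(d/2f) with d = 87.9061 mm and f = 26.26 mm.
d/2f = 1.67376; arctan(1.67376) ≈ 1.0322 rad, so α ≈ 2.0645 rad.

2.0645 rad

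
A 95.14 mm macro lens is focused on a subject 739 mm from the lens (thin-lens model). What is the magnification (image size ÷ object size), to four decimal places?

0.1478×

Thin lens: 1/f = 1/dₒ + 1/dᵢ → 1/dᵢ = 1/95.14 − 1/739 = 0.0091576 mm⁻¹, so dᵢ ≈ 109.1984 mm.
Magnification m = dᵢ/dₒ = 109.1984/739 ≈ 0.14777.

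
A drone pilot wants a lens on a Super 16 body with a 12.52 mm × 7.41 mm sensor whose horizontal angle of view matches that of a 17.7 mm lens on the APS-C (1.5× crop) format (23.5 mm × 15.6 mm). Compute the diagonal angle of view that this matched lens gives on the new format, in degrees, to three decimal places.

75.293°

Equal horizontal AOV ⇒ f₂ = f₁ · 12.52/23.5 = 17.7 × 0.53277 ≈ 9.4300 mm.
Sensor diagonal = √(12.52² + 7.41²) = √211.6585 ≈ 14.5485 mm.
Diagonal AOV on the new format = 2·arctan(14.5485 / (2 × 9.4300)) = 2·arctan(0.77140) ≈ 75.2930°.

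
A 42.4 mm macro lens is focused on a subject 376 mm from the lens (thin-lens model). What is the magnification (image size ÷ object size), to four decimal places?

Thin lens: 1/f = 1/dₒ + 1/dᵢ → 1/dᵢ = 1/42.4 − 1/376 = 0.0209253 mm⁻¹, so dᵢ ≈ 47.7890 mm.
Magnification m = dᵢ/dₒ = 47.7890/376 ≈ 0.12710.

0.1271×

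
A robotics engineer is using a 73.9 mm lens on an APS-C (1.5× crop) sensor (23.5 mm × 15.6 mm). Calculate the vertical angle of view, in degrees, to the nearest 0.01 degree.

12.05°

Angle of view α = 2·arctan(h/2f) with h = 15.6 mm and f = 73.9 mm.
h/2f = 0.10555; arctan(0.10555) ≈ 6.0251°, so α ≈ 12.0503°.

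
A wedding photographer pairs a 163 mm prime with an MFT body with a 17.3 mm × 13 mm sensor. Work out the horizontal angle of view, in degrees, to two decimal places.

6.08°

Angle of view α = 2·arctan(w/2f) with w = 17.3 mm and f = 163 mm.
w/2f = 0.05307; arctan(0.05307) ≈ 3.0377°, so α ≈ 6.0754°.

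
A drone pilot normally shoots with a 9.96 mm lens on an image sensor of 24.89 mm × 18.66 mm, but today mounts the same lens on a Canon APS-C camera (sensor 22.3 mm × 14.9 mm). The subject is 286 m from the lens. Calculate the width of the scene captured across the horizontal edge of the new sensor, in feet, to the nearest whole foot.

The focal length stays 9.96 mm; the relevant sensor dimension is now w = 22.3 mm. Object distance dₒ = 286 m = 286000 mm.
Thin-lens field width W = w·(dₒ − f)/f = 22.3 × (286000 − 9.96)/9.96 ≈ 640319.065 mm = 640319.065/304.8 ft = 2100.78 ft.

2101 ft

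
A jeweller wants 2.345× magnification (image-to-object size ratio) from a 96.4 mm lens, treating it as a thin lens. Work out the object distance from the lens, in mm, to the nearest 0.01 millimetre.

137.51 mm

With m = dᵢ/dₒ and 1/f = 1/dₒ + 1/dᵢ, substituting dᵢ = m·dₒ gives 1/f = (1 + 1/m)/dₒ, hence dₒ = f·(1 + 1/m).
dₒ = 96.4 × (1 + 1/2.345) = 96.4 × 1.42644 ≈ 137.509 mm.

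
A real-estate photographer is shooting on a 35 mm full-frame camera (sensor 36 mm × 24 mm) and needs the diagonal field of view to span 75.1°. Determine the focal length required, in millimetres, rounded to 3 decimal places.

28.142 mm

Sensor diagonal = √(36² + 24²) = √1872.0000 ≈ 43.2666 mm.
From α = 2·arctan(d/2f) we get f = d / (2·tan(α/2)).
With d = 43.2666 mm and α/2 = 37.55°, tan(α/2) ≈ 0.76871, so f ≈ 43.2666 / 1.53743 ≈ 28.1422 mm.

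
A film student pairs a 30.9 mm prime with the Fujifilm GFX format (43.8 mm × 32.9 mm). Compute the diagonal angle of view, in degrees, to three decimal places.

Sensor diagonal = √(43.8² + 32.9²) = √3000.8500 ≈ 54.7800 mm.
Angle of view α = 2·arctan(d/2f) with d = 54.7800 mm and f = 30.9 mm.
d/2f = 0.88641; arctan(0.88641) ≈ 41.5540°, so α ≈ 83.1081°.

83.108°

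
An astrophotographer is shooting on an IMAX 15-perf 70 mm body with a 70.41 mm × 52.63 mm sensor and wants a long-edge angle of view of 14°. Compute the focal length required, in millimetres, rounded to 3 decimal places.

286.722 mm

From α = 2·arctan(w/2f) we get f = w / (2·tan(α/2)).
With w = 70.41 mm and α/2 = 7°, tan(α/2) ≈ 0.12278, so f ≈ 70.41 / 0.24557 ≈ 286.7217 mm.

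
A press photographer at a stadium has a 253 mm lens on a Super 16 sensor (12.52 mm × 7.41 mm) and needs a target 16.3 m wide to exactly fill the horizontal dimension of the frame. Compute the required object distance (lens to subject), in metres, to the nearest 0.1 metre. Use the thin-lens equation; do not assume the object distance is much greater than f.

329.6 m

W: 16.3 m = 16300 mm.
Magnification m = w/W = dᵢ/dₒ; combined with 1/f = 1/dₒ + 1/dᵢ this gives dₒ = f·(1 + W/w).
dₒ = 253 mm × (1 + 16300/12.52) = 253 × 1302.9169 ≈ 329637.984 mm = 329.638 m.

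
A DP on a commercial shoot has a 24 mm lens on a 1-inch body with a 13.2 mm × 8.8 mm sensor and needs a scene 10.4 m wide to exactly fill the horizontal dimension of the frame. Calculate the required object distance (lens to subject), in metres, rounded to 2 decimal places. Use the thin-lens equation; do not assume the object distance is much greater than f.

W: 10.4 m = 10400 mm.
Magnification m = w/W = dᵢ/dₒ; combined with 1/f = 1/dₒ + 1/dᵢ this gives dₒ = f·(1 + W/w).
dₒ = 24 mm × (1 + 10400/13.2) = 24 × 788.8788 ≈ 18933.091 mm = 18.9331 m.

18.93 m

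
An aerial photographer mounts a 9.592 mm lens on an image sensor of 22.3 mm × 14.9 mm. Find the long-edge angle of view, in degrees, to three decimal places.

98.591°

Angle of view α = 2·arctan(w/2f) with w = 22.3 mm and f = 9.592 mm.
w/2f = 1.16243; arctan(1.16243) ≈ 49.2956°, so α ≈ 98.5912°.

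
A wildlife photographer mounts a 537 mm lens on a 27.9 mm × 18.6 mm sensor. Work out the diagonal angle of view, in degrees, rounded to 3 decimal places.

3.577°

Sensor diagonal = √(27.9² + 18.6²) = √1124.3700 ≈ 33.5316 mm.
Angle of view α = 2·arctan(d/2f) with d = 33.5316 mm and f = 537 mm.
d/2f = 0.03122; arctan(0.03122) ≈ 1.7883°, so α ≈ 3.5765°.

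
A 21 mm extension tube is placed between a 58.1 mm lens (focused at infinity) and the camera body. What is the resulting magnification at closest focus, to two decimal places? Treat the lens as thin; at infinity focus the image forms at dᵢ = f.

The tube moves the image plane from f to f + e, so dᵢ = 58.1 + 21 = 79.1 mm. Focus is achieved when 1/f = 1/dₒ + 1/dᵢ, giving dₒ = 1/(1/f − 1/(f+e)).
Magnification m = dᵢ/dₒ = (f+e)·(1/f − 1/(f+e)) = e/f = 21/58.1 ≈ 0.3614.

0.36×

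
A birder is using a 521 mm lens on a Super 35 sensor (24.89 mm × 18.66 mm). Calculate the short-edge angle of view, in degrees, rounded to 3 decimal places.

2.052°

Angle of view α = 2·arctan(h/2f) with h = 18.66 mm and f = 521 mm.
h/2f = 0.01791; arctan(0.01791) ≈ 1.0259°, so α ≈ 2.0519°.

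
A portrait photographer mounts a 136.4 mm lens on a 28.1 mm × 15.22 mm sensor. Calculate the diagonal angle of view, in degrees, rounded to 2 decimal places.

Sensor diagonal = √(28.1² + 15.22²) = √1021.2584 ≈ 31.9571 mm.
Angle of view α = 2·arctan(d/2f) with d = 31.9571 mm and f = 136.4 mm.
d/2f = 0.11714; arctan(0.11714) ≈ 6.6815°, so α ≈ 13.3629°.

13.36°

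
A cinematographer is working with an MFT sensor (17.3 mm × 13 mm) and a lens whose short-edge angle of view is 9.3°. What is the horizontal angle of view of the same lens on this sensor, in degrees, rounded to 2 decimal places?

12.36°

From the short-edge AOV: f = 13 / (2·tan(4.65°)) = 13 / 0.16267 ≈ 79.9150 mm.
Horizontal AOV = 2·arctan(17.3 / (2 × 79.9150)) = 2·arctan(0.10824) ≈ 12.3553°.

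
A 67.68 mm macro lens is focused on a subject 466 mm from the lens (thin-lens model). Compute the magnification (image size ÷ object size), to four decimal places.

Thin lens: 1/f = 1/dₒ + 1/dᵢ → 1/dᵢ = 1/67.68 − 1/466 = 0.0126295 mm⁻¹, so dᵢ ≈ 79.1798 mm.
Magnification m = dᵢ/dₒ = 79.1798/466 ≈ 0.16991.

0.1699×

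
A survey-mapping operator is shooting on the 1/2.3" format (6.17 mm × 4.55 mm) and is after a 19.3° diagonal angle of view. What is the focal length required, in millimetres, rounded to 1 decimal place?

22.5 mm

Sensor diagonal = √(6.17² + 4.55²) = √58.7714 ≈ 7.6663 mm.
From α = 2·arctan(d/2f) we get f = d / (2·tan(α/2)).
With d = 7.6663 mm and α/2 = 9.65°, tan(α/2) ≈ 0.17004, so f ≈ 7.6663 / 0.34007 ≈ 22.5431 mm.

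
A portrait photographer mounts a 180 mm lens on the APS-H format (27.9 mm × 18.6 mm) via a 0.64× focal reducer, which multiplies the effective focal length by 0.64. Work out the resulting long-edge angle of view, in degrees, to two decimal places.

Effective focal length f = 180 × 0.64 = 115.2 mm.
α = 2·arctan(27.9 / (2 × 115.2)) = 2·arctan(0.12109) ≈ 13.8091°.

13.81°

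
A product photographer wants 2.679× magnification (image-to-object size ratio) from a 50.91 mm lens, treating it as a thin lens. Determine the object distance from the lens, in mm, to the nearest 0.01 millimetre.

69.91 mm

With m = dᵢ/dₒ and 1/f = 1/dₒ + 1/dᵢ, substituting dᵢ = m·dₒ gives 1/f = (1 + 1/m)/dₒ, hence dₒ = f·(1 + 1/m).
dₒ = 50.91 × (1 + 1/2.679) = 50.91 × 1.37327 ≈ 69.913 mm.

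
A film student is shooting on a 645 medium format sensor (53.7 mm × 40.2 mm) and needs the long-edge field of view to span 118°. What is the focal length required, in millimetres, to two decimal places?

16.13 mm

From α = 2·arctan(w/2f) we get f = w / (2·tan(α/2)).
With w = 53.7 mm and α/2 = 59°, tan(α/2) ≈ 1.66428, so f ≈ 53.7 / 3.32856 ≈ 16.1331 mm.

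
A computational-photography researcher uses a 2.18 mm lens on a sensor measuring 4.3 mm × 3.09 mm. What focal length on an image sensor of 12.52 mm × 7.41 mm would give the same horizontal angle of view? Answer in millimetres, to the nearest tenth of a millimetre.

Equal angle of view means equal width/f ratio, so f₂ = f₁ · (width₂/width₁) = 2.18 × 12.52/4.3.
f₂ = 2.18 × 2.91163 ≈ 6.347 mm.

6.3 mm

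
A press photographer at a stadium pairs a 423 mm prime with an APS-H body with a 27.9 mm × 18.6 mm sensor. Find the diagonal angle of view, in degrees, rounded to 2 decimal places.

4.54°

Sensor diagonal = √(27.9² + 18.6²) = √1124.3700 ≈ 33.5316 mm.
Angle of view α = 2·arctan(d/2f) with d = 33.5316 mm and f = 423 mm.
d/2f = 0.03964; arctan(0.03964) ≈ 2.2698°, so α ≈ 4.5395°.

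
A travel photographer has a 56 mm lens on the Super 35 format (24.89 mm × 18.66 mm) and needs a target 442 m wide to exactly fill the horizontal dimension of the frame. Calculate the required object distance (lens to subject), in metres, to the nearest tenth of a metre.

994.5 m

W: 442 m = 442000 mm.
Magnification m = w/W = dᵢ/dₒ; combined with 1/f = 1/dₒ + 1/dᵢ this gives dₒ = f·(1 + W/w).
dₒ = 56 mm × (1 + 442000/24.89) = 56 × 17759.1358 ≈ 994511.605 mm = 994.512 m.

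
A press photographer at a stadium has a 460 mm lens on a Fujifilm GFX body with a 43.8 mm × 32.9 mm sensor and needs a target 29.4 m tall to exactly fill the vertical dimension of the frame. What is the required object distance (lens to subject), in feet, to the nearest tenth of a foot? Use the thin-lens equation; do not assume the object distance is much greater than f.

1350.1 ft

W: 29.4 m = 29400 mm.
Magnification m = h/W = dᵢ/dₒ; combined with 1/f = 1/dₒ + 1/dᵢ this gives dₒ = f·(1 + W/h).
dₒ = 460 mm × (1 + 29400/32.9) = 460 × 894.6170 ≈ 411523.830 mm = 411523.830/304.8 ft = 1350.14 ft.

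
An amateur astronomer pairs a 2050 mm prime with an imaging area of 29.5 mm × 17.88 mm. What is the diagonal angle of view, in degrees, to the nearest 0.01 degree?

0.96°

Sensor diagonal = √(29.5² + 17.88²) = √1189.9444 ≈ 34.4956 mm.
Angle of view α = 2·arctan(d/2f) with d = 34.4956 mm and f = 2050 mm.
d/2f = 0.00841; arctan(0.00841) ≈ 0.4820°, so α ≈ 0.9641°.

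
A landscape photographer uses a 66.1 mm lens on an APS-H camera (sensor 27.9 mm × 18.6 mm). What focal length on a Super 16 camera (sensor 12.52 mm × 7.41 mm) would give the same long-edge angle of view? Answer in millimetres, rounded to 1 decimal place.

Equal angle of view means equal width/f ratio, so f₂ = f₁ · (width₂/width₁) = 66.1 × 12.52/27.9.
f₂ = 66.1 × 0.44875 ≈ 29.662 mm.

29.7 mm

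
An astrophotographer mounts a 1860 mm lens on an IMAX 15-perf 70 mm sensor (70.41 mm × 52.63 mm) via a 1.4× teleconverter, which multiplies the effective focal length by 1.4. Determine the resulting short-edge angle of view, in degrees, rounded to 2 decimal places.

1.16°

Effective focal length f = 1860 × 1.4 = 2604 mm.
α = 2·arctan(52.63 / (2 × 2604)) = 2·arctan(0.01011) ≈ 1.1580°.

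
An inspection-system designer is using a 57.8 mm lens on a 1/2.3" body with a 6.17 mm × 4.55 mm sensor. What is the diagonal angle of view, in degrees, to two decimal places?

7.59°

Sensor diagonal = √(6.17² + 4.55²) = √58.7714 ≈ 7.6663 mm.
Angle of view α = 2·arctan(d/2f) with d = 7.6663 mm and f = 57.8 mm.
d/2f = 0.06632; arctan(0.06632) ≈ 3.7941°, so α ≈ 7.5883°.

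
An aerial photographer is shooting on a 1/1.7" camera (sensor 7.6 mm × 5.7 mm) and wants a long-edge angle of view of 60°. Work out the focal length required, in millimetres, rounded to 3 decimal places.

6.582 mm

From α = 2·arctan(w/2f) we get f = w / (2·tan(α/2)).
With w = 7.6 mm and α/2 = 30°, tan(α/2) ≈ 0.57735, so f ≈ 7.6 / 1.15470 ≈ 6.5818 mm.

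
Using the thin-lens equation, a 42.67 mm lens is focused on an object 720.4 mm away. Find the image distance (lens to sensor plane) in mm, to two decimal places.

45.36 mm

1/dᵢ = 1/f − 1/dₒ = 1/42.67 − 1/720.4 = 0.0220476 mm⁻¹.
dᵢ = 1/0.0220476 ≈ 45.3565 mm.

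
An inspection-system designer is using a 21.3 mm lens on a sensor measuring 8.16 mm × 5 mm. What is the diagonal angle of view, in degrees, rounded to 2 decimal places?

25.32°

Sensor diagonal = √(8.16² + 5²) = √91.5856 ≈ 9.5700 mm.
Angle of view α = 2·arctan(d/2f) with d = 9.5700 mm and f = 21.3 mm.
d/2f = 0.22465; arctan(0.22465) ≈ 12.6612°, so α ≈ 25.3225°.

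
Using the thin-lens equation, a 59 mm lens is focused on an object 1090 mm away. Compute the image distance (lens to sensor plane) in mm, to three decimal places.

62.376 mm

1/dᵢ = 1/f − 1/dₒ = 1/59 − 1/1090 = 0.0160317 mm⁻¹.
dᵢ = 1/0.0160317 ≈ 62.3763 mm.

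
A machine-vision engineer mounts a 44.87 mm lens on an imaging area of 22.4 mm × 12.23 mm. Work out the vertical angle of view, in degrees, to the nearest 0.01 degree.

Angle of view α = 2·arctan(h/2f) with h = 12.23 mm and f = 44.87 mm.
h/2f = 0.13628; arctan(0.13628) ≈ 7.7606°, so α ≈ 15.5212°.

15.52°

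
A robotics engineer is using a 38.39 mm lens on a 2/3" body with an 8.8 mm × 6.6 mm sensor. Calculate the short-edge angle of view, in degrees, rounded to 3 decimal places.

Angle of view α = 2·arctan(h/2f) with h = 6.6 mm and f = 38.39 mm.
h/2f = 0.08596; arctan(0.08596) ≈ 4.9131°, so α ≈ 9.8261°.

9.826°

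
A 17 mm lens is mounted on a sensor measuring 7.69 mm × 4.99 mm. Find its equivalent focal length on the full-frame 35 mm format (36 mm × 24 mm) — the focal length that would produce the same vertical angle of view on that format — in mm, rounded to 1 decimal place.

Equal angle of view means equal height/f ratio, so f₂ = f₁ · (height₂/height₁) = 17 × 24/4.99.
f₂ = 17 × 4.80962 ≈ 81.764 mm.

81.8 mm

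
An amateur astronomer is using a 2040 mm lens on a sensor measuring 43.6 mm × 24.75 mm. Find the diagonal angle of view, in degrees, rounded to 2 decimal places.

Sensor diagonal = √(43.6² + 24.75²) = √2513.5225 ≈ 50.1350 mm.
Angle of view α = 2·arctan(d/2f) with d = 50.1350 mm and f = 2040 mm.
d/2f = 0.01229; arctan(0.01229) ≈ 0.7040°, so α ≈ 1.4080°.

1.41°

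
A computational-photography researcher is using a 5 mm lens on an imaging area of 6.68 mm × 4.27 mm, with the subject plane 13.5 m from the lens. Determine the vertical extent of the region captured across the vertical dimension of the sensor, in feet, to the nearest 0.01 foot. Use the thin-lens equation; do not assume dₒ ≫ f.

37.81 ft

dₒ: 13.5 m = 13500 mm.
Similar triangles through the lens centre give W/dₒ = h/dᵢ; with 1/f = 1/dₒ + 1/dᵢ this gives W = h·(dₒ − f)/f.
W = 4.27 mm × (13500 − 5) / 5 = 4.27 × 2699.0000 ≈ 11524.730 mm = 11524.730/304.8 ft = 37.8108 ft.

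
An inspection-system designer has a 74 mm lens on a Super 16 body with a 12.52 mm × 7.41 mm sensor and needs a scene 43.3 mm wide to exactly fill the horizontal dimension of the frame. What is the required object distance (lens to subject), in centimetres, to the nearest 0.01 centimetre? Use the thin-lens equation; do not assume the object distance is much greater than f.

Magnification m = w/W = dᵢ/dₒ; combined with 1/f = 1/dₒ + 1/dᵢ this gives dₒ = f·(1 + W/w).
dₒ = 74 mm × (1 + 43.3/12.52) = 74 × 4.4585 ≈ 329.927 mm = 32.9927 cm.

32.99 cm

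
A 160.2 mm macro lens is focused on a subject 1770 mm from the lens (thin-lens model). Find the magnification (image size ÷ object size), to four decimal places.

0.0995×

Thin lens: 1/f = 1/dₒ + 1/dᵢ → 1/dᵢ = 1/160.2 − 1/1770 = 0.0056772 mm⁻¹, so dᵢ ≈ 176.1424 mm.
Magnification m = dᵢ/dₒ = 176.1424/1770 ≈ 0.09952.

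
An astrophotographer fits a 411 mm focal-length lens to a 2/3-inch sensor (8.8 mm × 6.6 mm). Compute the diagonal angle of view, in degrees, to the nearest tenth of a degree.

1.5°

Sensor diagonal = √(8.8² + 6.6²) = √121.0000 ≈ 11.0000 mm.
Angle of view α = 2·arctan(d/2f) with d = 11.0000 mm and f = 411 mm.
d/2f = 0.01338; arctan(0.01338) ≈ 0.7667°, so α ≈ 1.5334°.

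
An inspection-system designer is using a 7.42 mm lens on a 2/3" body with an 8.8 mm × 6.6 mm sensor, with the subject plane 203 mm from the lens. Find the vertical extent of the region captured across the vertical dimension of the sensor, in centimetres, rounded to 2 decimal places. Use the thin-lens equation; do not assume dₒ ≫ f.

17.40 cm

Similar triangles through the lens centre give W/dₒ = h/dᵢ; with 1/f = 1/dₒ + 1/dᵢ this gives W = h·(dₒ − f)/f.
W = 6.6 mm × (203 − 7.42) / 7.42 = 6.6 × 26.3585 ≈ 173.966 mm = 17.3966 cm.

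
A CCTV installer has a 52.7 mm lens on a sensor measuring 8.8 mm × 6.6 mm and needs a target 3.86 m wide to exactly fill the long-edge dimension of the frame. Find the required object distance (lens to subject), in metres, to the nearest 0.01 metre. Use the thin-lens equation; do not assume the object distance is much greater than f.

23.17 m

W: 3.86 m = 3860 mm.
Magnification m = w/W = dᵢ/dₒ; combined with 1/f = 1/dₒ + 1/dᵢ this gives dₒ = f·(1 + W/w).
dₒ = 52.7 mm × (1 + 3860/8.8) = 52.7 × 439.6364 ≈ 23168.836 mm = 23.1688 m.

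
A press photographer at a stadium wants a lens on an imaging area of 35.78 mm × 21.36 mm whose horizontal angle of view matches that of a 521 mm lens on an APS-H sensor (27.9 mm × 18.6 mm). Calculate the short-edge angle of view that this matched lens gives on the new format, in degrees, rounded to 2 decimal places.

Equal horizontal AOV ⇒ f₂ = f₁ · 35.78/27.9 = 521 × 1.28244 ≈ 668.1498 mm.
Short-edge AOV on the new format = 2·arctan(21.36 / (2 × 668.1498)) = 2·arctan(0.01598) ≈ 1.8315°.

1.83°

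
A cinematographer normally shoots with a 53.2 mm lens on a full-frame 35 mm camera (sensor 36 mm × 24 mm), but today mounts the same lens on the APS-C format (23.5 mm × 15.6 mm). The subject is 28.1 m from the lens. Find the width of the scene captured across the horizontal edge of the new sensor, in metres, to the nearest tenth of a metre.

12.4 m

The focal length stays 53.2 mm; the relevant sensor dimension is now w = 23.5 mm. Object distance dₒ = 28.1 m = 28100 mm.
Thin-lens field width W = w·(dₒ − f)/f = 23.5 × (28100 − 53.2)/53.2 ≈ 12389.094 mm = 12.3891 m.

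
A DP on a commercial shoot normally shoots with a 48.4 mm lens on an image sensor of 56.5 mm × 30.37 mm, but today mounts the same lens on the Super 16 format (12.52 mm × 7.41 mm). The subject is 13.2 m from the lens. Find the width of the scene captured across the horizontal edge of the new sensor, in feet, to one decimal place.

The focal length stays 48.4 mm; the relevant sensor dimension is now w = 12.52 mm. Object distance dₒ = 13.2 m = 13200 mm.
Thin-lens field width W = w·(dₒ − f)/f = 12.52 × (13200 − 48.4)/48.4 ≈ 3402.025 mm = 3402.025/304.8 ft = 11.1615 ft.

11.2 ft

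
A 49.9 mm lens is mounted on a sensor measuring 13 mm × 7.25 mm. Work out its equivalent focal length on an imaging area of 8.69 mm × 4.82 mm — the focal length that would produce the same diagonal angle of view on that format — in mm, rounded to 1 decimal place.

33.3 mm

Sensor diagonal = √(13² + 7.25²) = √221.5625 ≈ 14.8850 mm.
Sensor diagonal = √(8.69² + 4.82²) = √98.7485 ≈ 9.9372 mm.
Equal angle of view means equal diagonal/f ratio, so f₂ = f₁ · (diagonal₂/diagonal₁) = 49.9 × 9.9372/14.8850.
f₂ = 49.9 × 0.66760 ≈ 33.313 mm.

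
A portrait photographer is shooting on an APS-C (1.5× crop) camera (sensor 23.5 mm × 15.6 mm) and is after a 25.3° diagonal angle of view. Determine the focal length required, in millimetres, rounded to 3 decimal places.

62.837 mm

Sensor diagonal = √(23.5² + 15.6²) = √795.6100 ≈ 28.2066 mm.
From α = 2·arctan(d/2f) we get f = d / (2·tan(α/2)).
With d = 28.2066 mm and α/2 = 12.65°, tan(α/2) ≈ 0.22444, so f ≈ 28.2066 / 0.44889 ≈ 62.8368 mm.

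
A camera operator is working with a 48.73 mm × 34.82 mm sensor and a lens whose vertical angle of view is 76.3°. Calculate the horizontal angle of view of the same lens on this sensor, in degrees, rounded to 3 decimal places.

From the vertical AOV: f = 34.82 / (2·tan(38.15°)) = 34.82 / 1.57102 ≈ 22.1639 mm.
Horizontal AOV = 2·arctan(48.73 / (2 × 22.1639)) = 2·arctan(1.09931) ≈ 95.4167°.

95.417°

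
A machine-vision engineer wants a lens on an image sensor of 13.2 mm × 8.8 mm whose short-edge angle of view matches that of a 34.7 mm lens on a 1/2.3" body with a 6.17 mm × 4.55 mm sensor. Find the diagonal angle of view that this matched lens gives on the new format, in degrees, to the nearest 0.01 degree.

Equal short-edge AOV ⇒ f₂ = f₁ · 8.8/4.55 = 34.7 × 1.93407 ≈ 67.1121 mm.
Sensor diagonal = √(13.2² + 8.8²) = √251.6800 ≈ 15.8644 mm.
Diagonal AOV on the new format = 2·arctan(15.8644 / (2 × 67.1121)) = 2·arctan(0.11819) ≈ 13.4814°.

13.48°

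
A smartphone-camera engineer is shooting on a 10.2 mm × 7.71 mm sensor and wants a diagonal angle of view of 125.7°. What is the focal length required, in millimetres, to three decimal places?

Sensor diagonal = √(10.2² + 7.71²) = √163.4841 ≈ 12.7861 mm.
From α = 2·arctan(d/2f) we get f = d / (2·tan(α/2)).
With d = 12.7861 mm and α/2 = 62.85°, tan(α/2) ≈ 1.94997, so f ≈ 12.7861 / 3.89995 ≈ 3.2785 mm.

3.279 mm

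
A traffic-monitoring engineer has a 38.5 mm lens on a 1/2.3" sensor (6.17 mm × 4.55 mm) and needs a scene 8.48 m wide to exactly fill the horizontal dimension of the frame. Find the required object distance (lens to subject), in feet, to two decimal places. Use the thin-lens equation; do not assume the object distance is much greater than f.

173.73 ft

W: 8.48 m = 8480 mm.
Magnification m = w/W = dᵢ/dₒ; combined with 1/f = 1/dₒ + 1/dᵢ this gives dₒ = f·(1 + W/w).
dₒ = 38.5 mm × (1 + 8480/6.17) = 38.5 × 1375.3922 ≈ 52952.600 mm = 52952.600/304.8 ft = 173.729 ft.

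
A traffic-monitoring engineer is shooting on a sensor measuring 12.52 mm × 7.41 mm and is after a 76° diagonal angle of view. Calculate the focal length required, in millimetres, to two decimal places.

Sensor diagonal = √(12.52² + 7.41²) = √211.6585 ≈ 14.5485 mm.
From α = 2·arctan(d/2f) we get f = d / (2·tan(α/2)).
With d = 14.5485 mm and α/2 = 38°, tan(α/2) ≈ 0.78129, so f ≈ 14.5485 / 1.56257 ≈ 9.3106 mm.

9.31 mm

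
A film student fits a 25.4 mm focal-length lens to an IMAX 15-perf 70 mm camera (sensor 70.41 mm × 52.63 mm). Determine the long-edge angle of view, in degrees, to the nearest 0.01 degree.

Angle of view α = 2·arctan(w/2f) with w = 70.41 mm and f = 25.4 mm.
w/2f = 1.38602; arctan(1.38602) ≈ 54.1900°, so α ≈ 108.3800°.

108.38°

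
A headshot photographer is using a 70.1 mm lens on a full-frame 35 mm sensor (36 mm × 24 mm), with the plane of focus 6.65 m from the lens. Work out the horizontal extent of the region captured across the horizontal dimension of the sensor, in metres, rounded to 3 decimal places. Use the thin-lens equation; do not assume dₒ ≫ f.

3.379 m

dₒ: 6.65 m = 6650 mm.
Similar triangles through the lens centre give W/dₒ = w/dᵢ; with 1/f = 1/dₒ + 1/dᵢ this gives W = w·(dₒ − f)/f.
W = 36 mm × (6650 − 70.1) / 70.1 = 36 × 93.8645 ≈ 3379.121 mm = 3.37912 m.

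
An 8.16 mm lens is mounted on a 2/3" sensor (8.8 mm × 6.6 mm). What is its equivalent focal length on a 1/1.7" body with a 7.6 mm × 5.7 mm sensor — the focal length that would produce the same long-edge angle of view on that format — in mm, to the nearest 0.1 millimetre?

Equal angle of view means equal width/f ratio, so f₂ = f₁ · (width₂/width₁) = 8.16 × 7.6/8.8.
f₂ = 8.16 × 0.86364 ≈ 7.047 mm.

7.0 mm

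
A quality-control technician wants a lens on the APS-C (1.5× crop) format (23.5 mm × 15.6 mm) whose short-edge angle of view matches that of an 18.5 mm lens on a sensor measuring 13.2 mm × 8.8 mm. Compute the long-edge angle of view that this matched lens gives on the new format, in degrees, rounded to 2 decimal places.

39.42°

Equal short-edge AOV ⇒ f₂ = f₁ · 15.6/8.8 = 18.5 × 1.77273 ≈ 32.7955 mm.
Long-edge AOV on the new format = 2·arctan(23.5 / (2 × 32.7955)) = 2·arctan(0.35828) ≈ 39.4233°.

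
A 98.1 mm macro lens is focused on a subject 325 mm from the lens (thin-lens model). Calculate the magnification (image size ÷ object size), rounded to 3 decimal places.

0.432×

Thin lens: 1/f = 1/dₒ + 1/dᵢ → 1/dᵢ = 1/98.1 − 1/325 = 0.0071168 mm⁻¹, so dᵢ ≈ 140.5134 mm.
Magnification m = dᵢ/dₒ = 140.5134/325 ≈ 0.43235.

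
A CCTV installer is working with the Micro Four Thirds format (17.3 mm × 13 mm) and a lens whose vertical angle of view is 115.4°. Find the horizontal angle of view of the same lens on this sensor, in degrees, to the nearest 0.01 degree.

From the vertical AOV: f = 13 / (2·tan(57.7°)) = 13 / 3.16369 ≈ 4.1091 mm.
Horizontal AOV = 2·arctan(17.3 / (2 × 4.1091)) = 2·arctan(2.10507) ≈ 129.1805°.

129.18°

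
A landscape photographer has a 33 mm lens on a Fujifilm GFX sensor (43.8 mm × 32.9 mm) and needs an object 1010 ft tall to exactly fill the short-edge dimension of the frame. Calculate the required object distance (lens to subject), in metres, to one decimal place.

308.8 m

W: 1010 ft × 304.8 mm/ft = 307847.99 mm.
Magnification m = h/W = dᵢ/dₒ; combined with 1/f = 1/dₒ + 1/dᵢ this gives dₒ = f·(1 + W/h).
dₒ = 33 mm × (1 + 307848/32.9) = 33 × 9358.0818 ≈ 308816.698 mm = 308.817 m.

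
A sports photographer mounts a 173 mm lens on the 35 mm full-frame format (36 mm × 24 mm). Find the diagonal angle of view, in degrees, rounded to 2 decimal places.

14.26°

Sensor diagonal = √(36² + 24²) = √1872.0000 ≈ 43.2666 mm.
Angle of view α = 2·arctan(d/2f) with d = 43.2666 mm and f = 173 mm.
d/2f = 0.12505; arctan(0.12505) ≈ 7.1277°, so α ≈ 14.2555°.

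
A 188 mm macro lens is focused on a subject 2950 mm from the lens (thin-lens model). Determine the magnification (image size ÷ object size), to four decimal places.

0.0681×

Thin lens: 1/f = 1/dₒ + 1/dᵢ → 1/dᵢ = 1/188 − 1/2950 = 0.0049802 mm⁻¹, so dᵢ ≈ 200.7965 mm.
Magnification m = dᵢ/dₒ = 200.7965/2950 ≈ 0.06807.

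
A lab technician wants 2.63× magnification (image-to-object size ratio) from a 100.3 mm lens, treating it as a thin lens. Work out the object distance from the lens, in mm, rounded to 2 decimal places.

138.44 mm

With m = dᵢ/dₒ and 1/f = 1/dₒ + 1/dᵢ, substituting dᵢ = m·dₒ gives 1/f = (1 + 1/m)/dₒ, hence dₒ = f·(1 + 1/m).
dₒ = 100.3 × (1 + 1/2.63) = 100.3 × 1.38023 ≈ 138.437 mm.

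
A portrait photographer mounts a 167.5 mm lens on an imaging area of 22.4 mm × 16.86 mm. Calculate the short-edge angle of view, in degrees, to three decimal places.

Angle of view α = 2·arctan(h/2f) with h = 16.86 mm and f = 167.5 mm.
h/2f = 0.05033; arctan(0.05033) ≈ 2.8812°, so α ≈ 5.7623°.

5.762°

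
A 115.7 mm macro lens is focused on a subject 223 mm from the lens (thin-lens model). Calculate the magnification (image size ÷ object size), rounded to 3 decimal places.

Thin lens: 1/f = 1/dₒ + 1/dᵢ → 1/dᵢ = 1/115.7 − 1/223 = 0.0041587 mm⁻¹, so dᵢ ≈ 240.4576 mm.
Magnification m = dᵢ/dₒ = 240.4576/223 ≈ 1.07829.

1.078×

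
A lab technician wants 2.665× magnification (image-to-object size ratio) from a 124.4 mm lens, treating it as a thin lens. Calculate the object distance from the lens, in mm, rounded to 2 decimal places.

With m = dᵢ/dₒ and 1/f = 1/dₒ + 1/dᵢ, substituting dᵢ = m·dₒ gives 1/f = (1 + 1/m)/dₒ, hence dₒ = f·(1 + 1/m).
dₒ = 124.4 × (1 + 1/2.665) = 124.4 × 1.37523 ≈ 171.079 mm.

171.08 mm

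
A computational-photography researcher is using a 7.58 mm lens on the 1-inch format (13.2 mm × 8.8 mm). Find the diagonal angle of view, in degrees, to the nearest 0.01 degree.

Sensor diagonal = √(13.2² + 8.8²) = √251.6800 ≈ 15.8644 mm.
Angle of view α = 2·arctan(d/2f) with d = 15.8644 mm and f = 7.58 mm.
d/2f = 1.04647; arctan(1.04647) ≈ 46.3007°, so α ≈ 92.6014°.

92.60°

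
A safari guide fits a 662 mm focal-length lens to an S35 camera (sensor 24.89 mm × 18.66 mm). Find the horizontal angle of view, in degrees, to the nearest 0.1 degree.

2.2°

Angle of view α = 2·arctan(w/2f) with w = 24.89 mm and f = 662 mm.
w/2f = 0.01880; arctan(0.01880) ≈ 1.0770°, so α ≈ 2.1540°.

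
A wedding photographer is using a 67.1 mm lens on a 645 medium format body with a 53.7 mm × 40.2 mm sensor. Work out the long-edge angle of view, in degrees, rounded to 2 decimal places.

43.62°

Angle of view α = 2·arctan(w/2f) with w = 53.7 mm and f = 67.1 mm.
w/2f = 0.40015; arctan(0.40015) ≈ 21.8088°, so α ≈ 43.6175°.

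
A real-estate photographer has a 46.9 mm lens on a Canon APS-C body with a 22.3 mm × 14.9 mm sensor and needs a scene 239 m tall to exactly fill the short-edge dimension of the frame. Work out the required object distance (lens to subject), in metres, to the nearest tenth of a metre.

752.3 m

W: 239 m = 239000 mm.
Magnification m = h/W = dᵢ/dₒ; combined with 1/f = 1/dₒ + 1/dᵢ this gives dₒ = f·(1 + W/h).
dₒ = 46.9 mm × (1 + 239000/14.9) = 46.9 × 16041.2685 ≈ 752335.491 mm = 752.335 m.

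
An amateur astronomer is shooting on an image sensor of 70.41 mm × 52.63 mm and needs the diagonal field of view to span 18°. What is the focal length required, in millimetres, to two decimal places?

277.51 mm

Sensor diagonal = √(70.41² + 52.63²) = √7727.4850 ≈ 87.9061 mm.
From α = 2·arctan(d/2f) we get f = d / (2·tan(α/2)).
With d = 87.9061 mm and α/2 = 9°, tan(α/2) ≈ 0.15838, so f ≈ 87.9061 / 0.31677 ≈ 277.5087 mm.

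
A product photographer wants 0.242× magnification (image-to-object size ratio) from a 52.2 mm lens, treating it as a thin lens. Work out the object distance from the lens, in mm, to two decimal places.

With m = dᵢ/dₒ and 1/f = 1/dₒ + 1/dᵢ, substituting dᵢ = m·dₒ gives 1/f = (1 + 1/m)/dₒ, hence dₒ = f·(1 + 1/m).
dₒ = 52.2 × (1 + 1/0.242) = 52.2 × 5.13223 ≈ 267.902 mm.

267.90 mm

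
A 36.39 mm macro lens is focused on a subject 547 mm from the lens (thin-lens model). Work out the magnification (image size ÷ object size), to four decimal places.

Thin lens: 1/f = 1/dₒ + 1/dᵢ → 1/dᵢ = 1/36.39 − 1/547 = 0.0256519 mm⁻¹, so dᵢ ≈ 38.9834 mm.
Magnification m = dᵢ/dₒ = 38.9834/547 ≈ 0.07127.

0.0713×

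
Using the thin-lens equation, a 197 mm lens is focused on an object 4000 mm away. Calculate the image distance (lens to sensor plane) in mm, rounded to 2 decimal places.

207.20 mm

1/dᵢ = 1/f − 1/dₒ = 1/197 − 1/4000 = 0.0048261 mm⁻¹.
dᵢ = 1/0.0048261 ≈ 207.2048 mm.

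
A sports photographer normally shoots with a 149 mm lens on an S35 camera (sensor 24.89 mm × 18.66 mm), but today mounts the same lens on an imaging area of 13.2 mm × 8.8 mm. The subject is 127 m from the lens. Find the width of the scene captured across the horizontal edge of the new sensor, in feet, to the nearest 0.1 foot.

The focal length stays 149 mm; the relevant sensor dimension is now w = 13.2 mm. Object distance dₒ = 127 m = 127000 mm.
Thin-lens field width W = w·(dₒ − f)/f = 13.2 × (127000 − 149)/149 ≈ 11237.807 mm = 11237.807/304.8 ft = 36.8694 ft.

36.9 ft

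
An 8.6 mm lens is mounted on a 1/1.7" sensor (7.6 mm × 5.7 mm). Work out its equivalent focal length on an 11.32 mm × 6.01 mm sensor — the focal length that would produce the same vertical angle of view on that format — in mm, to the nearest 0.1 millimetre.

9.1 mm

Equal angle of view means equal height/f ratio, so f₂ = f₁ · (height₂/height₁) = 8.6 × 6.01/5.7.
f₂ = 8.6 × 1.05439 ≈ 9.068 mm.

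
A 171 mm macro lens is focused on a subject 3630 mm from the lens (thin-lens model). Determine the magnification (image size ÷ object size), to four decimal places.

Thin lens: 1/f = 1/dₒ + 1/dᵢ → 1/dᵢ = 1/171 − 1/3630 = 0.0055725 mm⁻¹, so dᵢ ≈ 179.4536 mm.
Magnification m = dᵢ/dₒ = 179.4536/3630 ≈ 0.04944.

0.0494×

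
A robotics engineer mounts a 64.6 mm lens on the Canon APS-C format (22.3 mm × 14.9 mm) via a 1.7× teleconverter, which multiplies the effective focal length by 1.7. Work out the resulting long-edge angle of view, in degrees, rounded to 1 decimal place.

Effective focal length f = 64.6 × 1.7 = 109.82 mm.
α = 2·arctan(22.3 / (2 × 109.82)) = 2·arctan(0.10153) ≈ 11.5947°.

11.6°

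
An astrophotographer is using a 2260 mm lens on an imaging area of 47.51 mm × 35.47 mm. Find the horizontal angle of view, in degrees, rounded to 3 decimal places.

1.204°

Angle of view α = 2·arctan(w/2f) with w = 47.51 mm and f = 2260 mm.
w/2f = 0.01051; arctan(0.01051) ≈ 0.6022°, so α ≈ 1.2044°.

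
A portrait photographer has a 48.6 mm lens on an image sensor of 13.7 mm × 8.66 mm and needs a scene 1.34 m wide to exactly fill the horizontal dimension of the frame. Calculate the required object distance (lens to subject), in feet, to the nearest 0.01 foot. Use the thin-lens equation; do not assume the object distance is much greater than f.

15.76 ft

W: 1.34 m = 1340 mm.
Magnification m = w/W = dᵢ/dₒ; combined with 1/f = 1/dₒ + 1/dᵢ this gives dₒ = f·(1 + W/w).
dₒ = 48.6 mm × (1 + 1340/13.7) = 48.6 × 98.8102 ≈ 4802.177 mm = 4802.177/304.8 ft = 15.7552 ft.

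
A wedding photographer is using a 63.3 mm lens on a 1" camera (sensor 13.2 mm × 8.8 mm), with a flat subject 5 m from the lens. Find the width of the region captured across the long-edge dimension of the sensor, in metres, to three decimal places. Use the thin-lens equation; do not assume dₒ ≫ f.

dₒ: 5 m = 5000 mm.
Similar triangles through the lens centre give W/dₒ = w/dᵢ; with 1/f = 1/dₒ + 1/dᵢ this gives W = w·(dₒ − f)/f.
W = 13.2 mm × (5000 − 63.3) / 63.3 = 13.2 × 77.9889 ≈ 1029.454 mm = 1.02945 m.

1.029 m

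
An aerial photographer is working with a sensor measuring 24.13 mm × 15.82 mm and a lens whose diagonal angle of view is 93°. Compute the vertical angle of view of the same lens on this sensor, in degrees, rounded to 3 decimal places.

Sensor diagonal = √(24.13² + 15.82²) = √832.5293 ≈ 28.8536 mm.
From the diagonal AOV: f = 28.8536 / (2·tan(46.5°)) = 28.8536 / 2.10756 ≈ 13.6905 mm.
Vertical AOV = 2·arctan(15.82 / (2 × 13.6905)) = 2·arctan(0.57777) ≈ 60.0363°.

60.036°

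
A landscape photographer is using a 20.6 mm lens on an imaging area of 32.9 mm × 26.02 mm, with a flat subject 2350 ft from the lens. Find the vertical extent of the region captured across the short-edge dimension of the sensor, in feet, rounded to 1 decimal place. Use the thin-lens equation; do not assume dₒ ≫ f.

2968.2 ft

dₒ: 2350 ft × 304.8 mm/ft = 716279.98 mm.
Similar triangles through the lens centre give W/dₒ = h/dᵢ; with 1/f = 1/dₒ + 1/dᵢ this gives W = h·(dₒ − f)/f.
W = 26.02 mm × (716280 − 20.6) / 20.6 = 26.02 × 34769.8727 ≈ 904712.087 mm = 904712.087/304.8 ft = 2968.22 ft.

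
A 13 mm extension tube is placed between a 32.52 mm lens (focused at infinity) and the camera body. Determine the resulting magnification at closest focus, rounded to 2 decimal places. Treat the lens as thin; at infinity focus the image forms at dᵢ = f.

The tube moves the image plane from f to f + e, so dᵢ = 32.52 + 13 = 45.52 mm. Focus is achieved when 1/f = 1/dₒ + 1/dᵢ, giving dₒ = 1/(1/f − 1/(f+e)).
Magnification m = dᵢ/dₒ = (f+e)·(1/f − 1/(f+e)) = e/f = 13/32.52 ≈ 0.3998.

0.40×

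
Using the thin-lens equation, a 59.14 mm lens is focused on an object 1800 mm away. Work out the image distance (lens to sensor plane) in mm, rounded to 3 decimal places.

1/dᵢ = 1/f − 1/dₒ = 1/59.14 − 1/1800 = 0.0163535 mm⁻¹.
dᵢ = 1/0.0163535 ≈ 61.1491 mm.

61.149 mm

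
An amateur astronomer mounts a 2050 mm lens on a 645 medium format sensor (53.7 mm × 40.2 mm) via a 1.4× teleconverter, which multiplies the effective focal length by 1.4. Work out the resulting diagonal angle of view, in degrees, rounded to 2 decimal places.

Effective focal length f = 2050 × 1.4 = 2870 mm.
Sensor diagonal = √(53.7² + 40.2²) = √4499.7300 ≈ 67.0800 mm.
α = 2·arctan(67.080 / (2 × 2870)) = 2·arctan(0.01169) ≈ 1.3391°.

1.34°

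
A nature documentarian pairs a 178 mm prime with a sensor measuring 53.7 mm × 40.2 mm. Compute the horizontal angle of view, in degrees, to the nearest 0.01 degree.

Angle of view α = 2·arctan(w/2f) with w = 53.7 mm and f = 178 mm.
w/2f = 0.15084; arctan(0.15084) ≈ 8.5780°, so α ≈ 17.1560°.

17.16°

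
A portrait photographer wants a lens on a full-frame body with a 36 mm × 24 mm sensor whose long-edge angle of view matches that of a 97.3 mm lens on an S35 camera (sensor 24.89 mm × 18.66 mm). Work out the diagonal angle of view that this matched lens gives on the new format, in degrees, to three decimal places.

Equal long-edge AOV ⇒ f₂ = f₁ · 36/24.89 = 97.3 × 1.44636 ≈ 140.7312 mm.
Sensor diagonal = √(36² + 24²) = √1872.0000 ≈ 43.2666 mm.
Diagonal AOV on the new format = 2·arctan(43.2666 / (2 × 140.7312)) = 2·arctan(0.15372) ≈ 17.4783°.

17.478°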